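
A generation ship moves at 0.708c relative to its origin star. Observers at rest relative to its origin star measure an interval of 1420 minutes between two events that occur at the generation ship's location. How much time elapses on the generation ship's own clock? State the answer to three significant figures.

With β = 0.708, γ = 1/√(1 − 0.708²) = 1/√0.498736 = 1.416.
The moving clock records proper time: Δτ = Δt/γ = 1420/1.416 = 1000 minutes.

1000 minutes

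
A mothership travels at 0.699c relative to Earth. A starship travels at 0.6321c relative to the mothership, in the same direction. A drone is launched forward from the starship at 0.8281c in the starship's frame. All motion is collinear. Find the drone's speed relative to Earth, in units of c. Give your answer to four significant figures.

First combine the drone and starship (S''→S'): u₁ = (0.8281 + 0.6321)/(1 + 0.8281×0.6321) = 1.4602/1.52344201 = 0.95849.
Then combine with the mothership (S'→S): u = (0.95849 + 0.699)/(1 + 0.95849×0.699) = 1.65749/1.66998451 = 0.99252.

0.9925c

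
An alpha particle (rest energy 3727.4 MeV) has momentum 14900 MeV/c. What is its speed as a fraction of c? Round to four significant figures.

βγ = pc/(mc²) = 14900/3727.4 = 3.9974.
Since γ² = 1 + (βγ)² = 16.9792, γ = √16.9792 = 4.12058, and β = (βγ)/γ = 3.9974/4.12058 = 0.9701.

0.9701c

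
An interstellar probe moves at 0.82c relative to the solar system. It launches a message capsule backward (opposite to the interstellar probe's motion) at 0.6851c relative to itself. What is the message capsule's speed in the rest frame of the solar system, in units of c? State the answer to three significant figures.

0.308c

Relativistic velocity addition: u = (u' + v)/(1 + u'v/c²), with u' = −0.6851c and v = 0.82c.
Numerator: −0.6851 + 0.82 = 0.1349. Denominator: 1 + (−0.6851)(0.82) = 0.438218.
u = 0.1349/0.438218 = 0.30784, so the speed is 0.308c.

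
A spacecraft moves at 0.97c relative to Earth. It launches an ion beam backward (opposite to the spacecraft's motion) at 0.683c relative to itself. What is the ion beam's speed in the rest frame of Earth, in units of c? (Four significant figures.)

0.8504c

In units of c, u = (u' + v)/(1 + u'v) with u' = −0.683 and v = 0.97.
Numerator: −0.683 + 0.97 = 0.287. Denominator: 1 + (−0.683)(0.97) = 0.33749.
u = 0.287/0.33749 = 0.8504, so the speed is 0.8504c.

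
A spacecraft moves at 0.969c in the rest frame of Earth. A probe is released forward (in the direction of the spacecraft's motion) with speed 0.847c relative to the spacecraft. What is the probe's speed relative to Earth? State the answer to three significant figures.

In units of c, u = (u' + v)/(1 + u'v) with u' = 0.847 and v = 0.969.
Numerator: 0.847 + 0.969 = 1.816. Denominator: 1 + (0.847)(0.969) = 1.820743.
u = 1.816/1.820743 = 0.9974, so the speed is 0.997c.

0.997c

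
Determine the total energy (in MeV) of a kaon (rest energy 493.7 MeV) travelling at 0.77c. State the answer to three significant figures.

774 MeV

γ = 1/√(1 − β²) = 1/√(1 − 0.5929) = 1/√0.4071 = 1/0.638044 = 1.5673.
Total energy: E = γmc² = 1.5673 × 493.7 MeV = 774 MeV.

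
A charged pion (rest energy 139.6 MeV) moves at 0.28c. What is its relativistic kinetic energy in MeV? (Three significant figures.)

γ = 1/√(1 − β²) = 1/√(1 − 0.0784) = 1/√0.9216 = 1/0.96 = 1.041667.
Kinetic energy: K = (γ − 1)mc² = (1.041667 − 1) × 139.6 MeV = 0.041667 × 139.6 = 5.82 MeV.

5.82 MeV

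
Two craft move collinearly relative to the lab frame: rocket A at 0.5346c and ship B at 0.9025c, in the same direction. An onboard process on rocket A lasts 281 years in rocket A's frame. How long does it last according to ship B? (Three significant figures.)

Speed of rocket A in ship B's frame: u = (v_A − v_B)/(1 − v_A v_B/c²) = (0.5346 − 0.9025)/(1 − 0.5346×0.9025) = −0.3679/0.5175235 = −0.71089; |u| = 0.71089c.
γ for this relative speed: γ = 1/√(1 − 0.505365) = 1.4219.
The clock on rocket A records proper time, so ship B measures Δt = γΔτ = 1.4219 × 281 = 400 years.

400 years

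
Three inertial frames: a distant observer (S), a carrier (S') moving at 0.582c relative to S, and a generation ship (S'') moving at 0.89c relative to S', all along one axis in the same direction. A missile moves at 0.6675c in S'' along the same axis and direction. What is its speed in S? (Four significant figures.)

Compose velocities in two stages. Stage 1 (into S'): u₁ = (0.6675+0.89)/(1+0.6675×0.89) = 0.97706.
Stage 2 (into S): u = (0.97706+0.582)/(1+0.97706×0.582) = 0.99389, so the speed is 0.9939c.

0.9939c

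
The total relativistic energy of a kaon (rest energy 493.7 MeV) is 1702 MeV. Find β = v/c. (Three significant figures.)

0.957

Total energy E = γmc² gives γ = 1702/493.7 = 3.4474.
Hence β = √(1 − 1/γ²) = √(1 − 0.0841427) = √0.9158573 = 0.957.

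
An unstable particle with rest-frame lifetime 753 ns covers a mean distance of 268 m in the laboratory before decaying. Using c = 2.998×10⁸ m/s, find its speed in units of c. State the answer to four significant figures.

0.7648c

Lab distance = (lab lifetime)·v = γτ·βc, so βγ = d/(cτ) = 268.0/(2.998×10⁸ × 7.530×10^-7) = 1.1872.
With βγ = 1.1872: γ² = 1 + (βγ)² = 2.40944, and β = (βγ)/γ = 1.1872/1.55224 = 0.7648.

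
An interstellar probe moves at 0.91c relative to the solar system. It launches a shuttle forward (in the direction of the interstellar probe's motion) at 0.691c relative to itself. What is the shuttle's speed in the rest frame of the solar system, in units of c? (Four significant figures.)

0.9829c

In units of c, u = (u' + v)/(1 + u'v) with u' = 0.691 and v = 0.91.
Numerator: 0.691 + 0.91 = 1.601. Denominator: 1 + (0.691)(0.91) = 1.62881.
u = 1.601/1.62881 = 0.98293, so the speed is 0.9829c.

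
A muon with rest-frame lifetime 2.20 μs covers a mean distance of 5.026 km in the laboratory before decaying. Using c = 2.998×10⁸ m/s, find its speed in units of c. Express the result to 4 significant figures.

0.9915c

Let x = d/(cτ) = 5026 m / (2.998×10⁸ m/s × 2.200×10^-6 s) = 7.6202. Since d = βγcτ, x = βγ = β/√(1−β²).
Solving: β² = x²/(1+x²) = 58.0674/59.0674 = 0.98307, so β = 0.9915.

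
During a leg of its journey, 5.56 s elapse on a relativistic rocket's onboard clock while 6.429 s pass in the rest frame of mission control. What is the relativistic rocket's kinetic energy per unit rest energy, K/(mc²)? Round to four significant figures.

γ = Δt/Δτ = 6.429/5.56 = 1.15629.
Since K = (γ−1)mc², K/(mc²) = 1.15629 − 1 = 0.1563.

0.1563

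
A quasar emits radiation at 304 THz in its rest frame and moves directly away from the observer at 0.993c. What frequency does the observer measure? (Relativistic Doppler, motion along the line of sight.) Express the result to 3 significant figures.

Relativistic Doppler (source moving away): f_obs = f_src · √((1−β)/(1+β)).
With β = 0.993: factor = √(0.007/1.993) = 0.059265.
f_obs = 304 × 0.059265 = 18.0 THz.

18.0 THz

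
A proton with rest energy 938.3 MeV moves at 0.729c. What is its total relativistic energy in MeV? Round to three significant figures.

With β = 0.729, γ = 1/√(1 − 0.729²) = 1/√0.468559 = 1.4609.
Total energy: E = γmc² = 1.4609 × 938.3 MeV = 1370 MeV.

1370 MeV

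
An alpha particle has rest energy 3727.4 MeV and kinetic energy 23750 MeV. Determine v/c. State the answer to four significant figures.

γ = 1 + K/(mc²) = 1 + 23750/3727.4 = 7.3717.
β = √(1 − 1/γ²) = √(1 − 0.018402) = √0.981598 = 0.9908.

0.9908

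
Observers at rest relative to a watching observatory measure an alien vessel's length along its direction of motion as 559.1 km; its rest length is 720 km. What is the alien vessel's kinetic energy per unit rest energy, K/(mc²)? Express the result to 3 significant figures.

γ = L₀/L = 720/559.1 = 1.28778.
Since K = (γ−1)mc², K/(mc²) = 1.28778 − 1 = 0.288.

0.288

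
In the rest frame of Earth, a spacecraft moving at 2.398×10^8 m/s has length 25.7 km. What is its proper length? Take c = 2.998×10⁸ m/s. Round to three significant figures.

42.8 km

β = v/c = (2.398×10^8 m/s)/(2.998×10⁸ m/s) = 0.799867.
β² = 0.6397872, so γ = 1/√0.3602128 = 1.6662.
Proper length: L₀ = γ·L = 1.6662 × 25.7 = 42.8 km.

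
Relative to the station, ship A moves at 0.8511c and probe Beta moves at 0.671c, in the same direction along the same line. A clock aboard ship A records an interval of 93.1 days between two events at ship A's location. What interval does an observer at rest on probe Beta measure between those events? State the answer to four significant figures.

The velocity of ship A relative to probe Beta is (0.8511 − 0.671)c / (1 − 0.8511×0.671) = 0.4199c; relative speed 0.4199c.
γ for this relative speed: γ = 1/√(1 − 0.176316) = 1.1018.
Ship A's interval is proper; time dilation gives Δt_B = γΔτ = 1.1018 × 93.1 days = 102.6 days.

102.6 days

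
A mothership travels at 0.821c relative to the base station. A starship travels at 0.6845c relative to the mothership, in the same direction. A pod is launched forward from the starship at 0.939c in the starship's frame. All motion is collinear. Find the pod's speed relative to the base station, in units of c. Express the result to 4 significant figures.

0.9988c

Compose velocities in two stages. Stage 1 (into S'): u₁ = (0.939+0.6845)/(1+0.939×0.6845) = 0.98828.
Stage 2 (into S): u = (0.98828+0.821)/(1+0.98828×0.821) = 0.99884, so the speed is 0.9988c.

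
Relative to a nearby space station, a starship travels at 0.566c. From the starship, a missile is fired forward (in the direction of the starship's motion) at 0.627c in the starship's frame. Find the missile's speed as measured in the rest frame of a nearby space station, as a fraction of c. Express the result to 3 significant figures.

0.881c

Relativistic velocity addition: u = (u' + v)/(1 + u'v/c²), with u' = 0.627c and v = 0.566c.
Numerator: 0.627 + 0.566 = 1.193. Denominator: 1 + (0.627)(0.566) = 1.354882.
u = 1.193/1.354882 = 0.88052, so the speed is 0.881c.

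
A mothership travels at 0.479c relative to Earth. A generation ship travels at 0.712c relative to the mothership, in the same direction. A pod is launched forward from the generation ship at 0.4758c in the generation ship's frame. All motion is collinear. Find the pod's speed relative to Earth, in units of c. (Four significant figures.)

0.9588c

Compose velocities in two stages. Stage 1 (into S'): u₁ = (0.4758+0.712)/(1+0.4758×0.712) = 0.88723.
Stage 2 (into S): u = (0.88723+0.479)/(1+0.88723×0.479) = 0.95877, so the speed is 0.9588c.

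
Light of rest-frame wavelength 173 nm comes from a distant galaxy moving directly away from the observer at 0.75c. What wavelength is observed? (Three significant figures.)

Relativistic Doppler for wavelength: λ_obs = λ_src · √((1+β)/(1−β)).
With β = 0.75: factor = √(1.75/0.25) = 2.6458.
λ_obs = 173 × 2.6458 = 458 nm.

458 nm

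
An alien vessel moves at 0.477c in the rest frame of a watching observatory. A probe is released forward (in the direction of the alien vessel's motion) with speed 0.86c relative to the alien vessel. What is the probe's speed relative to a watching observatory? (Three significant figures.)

In units of c, u = (u' + v)/(1 + u'v) with u' = 0.86 and v = 0.477.
Numerator: 0.86 + 0.477 = 1.337. Denominator: 1 + (0.86)(0.477) = 1.41022.
u = 1.337/1.41022 = 0.94808, so the speed is 0.948c.

0.948c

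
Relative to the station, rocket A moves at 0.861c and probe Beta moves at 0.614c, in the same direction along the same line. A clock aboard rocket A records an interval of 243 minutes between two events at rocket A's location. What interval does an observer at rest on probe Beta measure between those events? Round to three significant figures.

285 minutes

Speed of rocket A in probe Beta's frame: u = (v_A − v_B)/(1 − v_A v_B/c²) = (0.861 − 0.614)/(1 − 0.861×0.614) = 0.247/0.471346 = 0.52403; |u| = 0.52403c.
At |u| = 0.52403c, γ = (1 − 0.274607)^(−1/2) = 1.1741.
The clock on rocket A records proper time, so probe Beta measures Δt = γΔτ = 1.1741 × 243 = 285 minutes.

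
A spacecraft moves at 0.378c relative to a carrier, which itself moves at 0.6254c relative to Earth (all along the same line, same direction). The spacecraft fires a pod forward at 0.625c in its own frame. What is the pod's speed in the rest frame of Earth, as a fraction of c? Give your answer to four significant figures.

0.9531c

Apply u = (u'+v)/(1+u'v) twice. Pod in the carrier frame: (0.625+0.378)/(1+0.625·0.378) = 1.003/1.23625 = 0.81132c.
That velocity, transformed to the rest frame of Earth: (0.81132+0.6254)/(1+0.81132·0.6254) = 1.43672/1.507399528 = 0.95311c.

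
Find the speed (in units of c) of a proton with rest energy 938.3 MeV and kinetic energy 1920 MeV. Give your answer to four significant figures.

0.9446c

K = (γ−1)mc², so γ = 1 + 1920/938.3 = 3.0463.
Then v/c = √(1 − γ⁻²) = √(1 − 0.107759) = √0.892241 = 0.9446.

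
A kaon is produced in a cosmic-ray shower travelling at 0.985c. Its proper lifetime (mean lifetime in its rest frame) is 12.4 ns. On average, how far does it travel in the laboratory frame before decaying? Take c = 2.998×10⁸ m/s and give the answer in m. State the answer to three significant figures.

γ = 1/√(1 − β²) = 1/√(1 − 0.970225) = 1/√0.029775 = 1/0.172554 = 5.7953.
Lab-frame lifetime: Δt = γτ = 5.7953 × 12.4 ns = 71.862 ns.
Distance: d = vΔt = 0.985 × 2.998×10⁸ m/s × 7.1862×10^-8 s = 21.2 m.

21.2 m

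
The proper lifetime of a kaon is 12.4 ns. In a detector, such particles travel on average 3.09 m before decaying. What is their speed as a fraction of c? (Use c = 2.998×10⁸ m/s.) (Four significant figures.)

Lab distance = (lab lifetime)·v = γτ·βc, so βγ = d/(cτ) = 3.090/(2.998×10⁸ × 1.240×10^-8) = 0.8312.
With βγ = 0.8312: γ² = 1 + (βγ)² = 1.690893, and β = (βγ)/γ = 0.8312/1.30034 = 0.6392.

0.6392c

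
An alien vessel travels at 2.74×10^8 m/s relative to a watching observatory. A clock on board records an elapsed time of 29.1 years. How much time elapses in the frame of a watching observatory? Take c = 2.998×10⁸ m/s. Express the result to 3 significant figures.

71.7 years

β = v/c = (2.74×10^8 m/s)/(2.998×10⁸ m/s) = 0.913943.
Lorentz factor: γ = (1 − 0.8352918)^(−1/2) = 2.464.
Time dilation: Δt = γ·Δτ = 2.464 × 29.1 = 71.7 years.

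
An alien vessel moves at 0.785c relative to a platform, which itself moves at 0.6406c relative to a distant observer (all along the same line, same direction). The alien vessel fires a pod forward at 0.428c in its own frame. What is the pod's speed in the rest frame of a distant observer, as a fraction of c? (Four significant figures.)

First combine the pod and alien vessel (S''→S'): u₁ = (0.428 + 0.785)/(1 + 0.428×0.785) = 1.213/1.33598 = 0.90795.
Then combine with the platform (S'→S): u = (0.90795 + 0.6406)/(1 + 0.90795×0.6406) = 1.54855/1.58163277 = 0.97908.

0.9791c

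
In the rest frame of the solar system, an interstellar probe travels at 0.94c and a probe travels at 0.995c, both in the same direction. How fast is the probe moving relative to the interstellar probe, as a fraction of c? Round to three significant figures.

0.850c

Transform to the interstellar probe's frame: u' = (u − v)/(1 − uv/c²).
u' = (0.995 − 0.94)/(1 − 0.995×0.94) = 0.055/0.0647 = 0.85008.
Speed in the interstellar probe's frame: 0.850c (in the same direction).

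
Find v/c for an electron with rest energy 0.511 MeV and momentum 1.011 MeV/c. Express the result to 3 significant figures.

pc/(mc²) = 1.011/0.511 = 1.9785 = βγ = β/√(1−β²).
So β² = x²/(1 + x²) with x = 1.9785: x² = 3.91446, β² = 3.91446/4.91446 = 0.796519, β = 0.892.

0.892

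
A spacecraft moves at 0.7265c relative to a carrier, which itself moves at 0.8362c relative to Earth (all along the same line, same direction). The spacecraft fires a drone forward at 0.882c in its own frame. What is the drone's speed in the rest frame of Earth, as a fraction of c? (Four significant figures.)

Compose velocities in two stages. Stage 1 (into S'): u₁ = (0.882+0.7265)/(1+0.882×0.7265) = 0.98033.
Stage 2 (into S): u = (0.98033+0.8362)/(1+0.98033×0.8362) = 0.99823, so the speed is 0.9982c.

0.9982c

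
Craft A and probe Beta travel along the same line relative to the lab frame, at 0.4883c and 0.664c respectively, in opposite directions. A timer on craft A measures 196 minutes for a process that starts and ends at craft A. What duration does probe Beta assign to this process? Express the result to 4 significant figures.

Speed of craft A in probe Beta's frame: u = (v_A + v_B)/(1 + v_A v_B/c²) = (0.4883 + 0.664)/(1 + 0.4883×0.664) = 1.1523/1.3242312 = 0.87017; |u| = 0.87017c.
γ for this relative speed: γ = 1/√(1 − 0.757196) = 2.0294.
The clock on craft A records proper time, so probe Beta measures Δt = γΔτ = 2.0294 × 196 = 397.8 minutes.

397.8 minutes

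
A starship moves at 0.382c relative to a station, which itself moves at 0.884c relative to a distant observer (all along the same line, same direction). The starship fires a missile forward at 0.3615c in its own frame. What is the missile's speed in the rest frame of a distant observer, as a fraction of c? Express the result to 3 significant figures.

0.975c

Compose velocities in two stages. Stage 1 (into S'): u₁ = (0.3615+0.382)/(1+0.3615×0.382) = 0.65329.
Stage 2 (into S): u = (0.65329+0.884)/(1+0.65329×0.884) = 0.97451, so the speed is 0.975c.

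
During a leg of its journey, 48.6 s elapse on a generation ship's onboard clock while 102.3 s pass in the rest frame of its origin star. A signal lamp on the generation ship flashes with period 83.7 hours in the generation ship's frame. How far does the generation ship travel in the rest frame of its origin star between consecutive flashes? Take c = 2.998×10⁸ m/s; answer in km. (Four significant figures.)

The time-dilation ratio gives γ = 102.3/48.6 = 2.10494.
β = √(1 − 1/γ²) = 0.87995. Lab-frame period = γτ = 2.10494×83.7 hours = 176.18 hours. Distance = βc × γτ = 0.87995 × 2.998×10⁸ m/s × 634248 s = 1.6732×10^14 m = 1.673×10^11 km.

1.673×10^11 km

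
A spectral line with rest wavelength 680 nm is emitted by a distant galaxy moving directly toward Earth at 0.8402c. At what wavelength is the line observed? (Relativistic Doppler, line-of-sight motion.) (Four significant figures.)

200.4 nm

Relativistic Doppler for wavelength: λ_obs = λ_src · √((1−β)/(1+β)).
With β = 0.8402: factor = √(0.1598/1.8402) = 0.29468.
λ_obs = 680 × 0.29468 = 200.4 nm.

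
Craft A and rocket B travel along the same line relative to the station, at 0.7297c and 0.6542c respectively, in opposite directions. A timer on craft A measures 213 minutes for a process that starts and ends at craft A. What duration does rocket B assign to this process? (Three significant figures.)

Transform craft A's velocity into rocket B's frame: (0.7297 + 0.6542)/(1 + 0.7297·0.6542) = 1.3839/1.47736974, so the relative speed is 0.93673c.
At |u| = 0.93673c, γ = (1 − 0.877463)^(−1/2) = 2.8567.
The clock on craft A records proper time, so rocket B measures Δt = γΔτ = 2.8567 × 213 = 608 minutes.

608 minutes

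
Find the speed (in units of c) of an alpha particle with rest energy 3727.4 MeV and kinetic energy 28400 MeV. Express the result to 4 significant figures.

K = (γ−1)mc², so γ = 1 + 28400/3727.4 = 8.6193.
Then v/c = √(1 − γ⁻²) = √(1 − 0.0134603) = √0.9865397 = 0.9932.

0.9932c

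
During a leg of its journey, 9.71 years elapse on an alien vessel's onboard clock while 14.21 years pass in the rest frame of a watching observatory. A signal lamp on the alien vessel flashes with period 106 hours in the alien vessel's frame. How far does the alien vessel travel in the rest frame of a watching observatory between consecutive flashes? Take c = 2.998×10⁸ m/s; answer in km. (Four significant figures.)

1.222×10^11 km

γ = Δt/Δτ = 14.21/9.71 = 1.46344.
β = √(1 − 1/γ²) = 0.73012. Lab-frame period = γτ = 1.46344×106 hours = 155.12 hours. Distance = βc × γτ = 0.73012 × 2.998×10⁸ m/s × 558432 s = 1.2224×10^14 m = 1.222×10^11 km.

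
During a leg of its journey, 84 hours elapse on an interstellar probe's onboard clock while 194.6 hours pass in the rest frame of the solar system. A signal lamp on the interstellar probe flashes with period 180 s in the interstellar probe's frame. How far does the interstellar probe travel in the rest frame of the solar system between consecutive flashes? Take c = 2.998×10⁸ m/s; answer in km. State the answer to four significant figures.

1.128×10^8 km

From Δt = γΔτ: γ = 194.6/84 = 2.31667.
β = √(1 − 1/γ²) = 0.90204. Lab-frame period = γτ = 2.31667×180 s = 417 s. Distance = βc × γτ = 0.90204 × 2.998×10⁸ m/s × 417 s = 1.1277×10^11 m = 1.128×10^8 km.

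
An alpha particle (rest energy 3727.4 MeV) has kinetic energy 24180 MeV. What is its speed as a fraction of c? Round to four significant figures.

K = (γ−1)mc², so γ = 1 + 24180/3727.4 = 7.4871.
Then v/c = √(1 − γ⁻²) = √(1 − 0.0178391) = √0.9821609 = 0.9910.

0.9910c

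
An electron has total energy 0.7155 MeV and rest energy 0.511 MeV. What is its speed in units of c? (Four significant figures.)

Total energy E = γmc² gives γ = 0.7155/0.511 = 1.4002.
Hence β = √(1 − 1/γ²) = √(1 − 0.510058) = √0.489942 = 0.7000.

0.7000c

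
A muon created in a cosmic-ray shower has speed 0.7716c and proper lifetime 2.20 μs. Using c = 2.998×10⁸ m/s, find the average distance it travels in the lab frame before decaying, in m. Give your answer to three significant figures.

800 m

Lorentz factor: γ = (1 − 0.59536656)^(−1/2) = 1.5721.
Lab-frame lifetime: Δt = γτ = 1.5721 × 2.20 μs = 3.4586 μs.
Distance: d = vΔt = 0.7716 × 2.998×10⁸ m/s × 3.4586×10^-6 s = 800 m.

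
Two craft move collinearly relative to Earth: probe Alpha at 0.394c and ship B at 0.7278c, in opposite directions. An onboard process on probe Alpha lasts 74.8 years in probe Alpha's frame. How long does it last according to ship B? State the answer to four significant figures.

The velocity of probe Alpha relative to ship B is (0.394 + 0.7278)c / (1 + 0.394×0.7278) = 0.87181c; relative speed 0.87181c.
At |u| = 0.87181c, γ = (1 − 0.760053)^(−1/2) = 2.0415.
Probe Alpha's interval is proper; time dilation gives Δt_B = γΔτ = 2.0415 × 74.8 years = 152.7 years.

152.7 years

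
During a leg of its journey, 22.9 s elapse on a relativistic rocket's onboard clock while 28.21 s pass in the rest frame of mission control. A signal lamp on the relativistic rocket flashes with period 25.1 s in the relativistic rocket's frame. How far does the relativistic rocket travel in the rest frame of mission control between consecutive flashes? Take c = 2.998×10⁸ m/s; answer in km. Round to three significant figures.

From Δt = γΔτ: γ = 28.21/22.9 = 1.23188.
β = √(1 − 1/γ²) = 0.58398. Lab-frame period = γτ = 1.23188×25.1 s = 30.92 s. Distance = βc × γτ = 0.58398 × 2.998×10⁸ m/s × 30.92 s = 5.4134×10^9 m = 5.41×10^6 km.

5.41×10^6 km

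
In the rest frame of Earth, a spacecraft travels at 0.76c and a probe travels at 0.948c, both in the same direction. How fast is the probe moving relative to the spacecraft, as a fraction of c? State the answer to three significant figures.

0.673c

Transform to the spacecraft's frame: u' = (u − v)/(1 − uv/c²).
u' = (0.948 − 0.76)/(1 − 0.948×0.76) = 0.188/0.27952 = 0.67258.
Speed in the spacecraft's frame: 0.673c (in the same direction).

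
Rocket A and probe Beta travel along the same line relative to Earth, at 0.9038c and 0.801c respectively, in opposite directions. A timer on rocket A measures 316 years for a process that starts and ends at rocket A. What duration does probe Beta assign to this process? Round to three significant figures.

Speed of rocket A in probe Beta's frame: u = (v_A + v_B)/(1 + v_A v_B/c²) = (0.9038 + 0.801)/(1 + 0.9038×0.801) = 1.7048/1.7239438 = 0.9889; |u| = 0.9889c.
At |u| = 0.9889c, γ = (1 − 0.977923)^(−1/2) = 6.7302.
Rocket A's interval is proper; time dilation gives Δt_B = γΔτ = 6.7302 × 316 years = 2130 years.

2130 years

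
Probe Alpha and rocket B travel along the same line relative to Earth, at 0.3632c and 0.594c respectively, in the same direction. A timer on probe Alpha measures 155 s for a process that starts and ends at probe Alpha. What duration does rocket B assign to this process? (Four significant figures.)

162.2 s

Transform probe Alpha's velocity into rocket B's frame: (0.3632 − 0.594)/(1 − 0.3632·0.594) = −0.2308/0.7842592, so the relative speed is 0.29429c.
At |u| = 0.29429c, γ = (1 − 0.0866066)^(−1/2) = 1.0463.
The clock on probe Alpha records proper time, so rocket B measures Δt = γΔτ = 1.0463 × 155 = 162.2 s.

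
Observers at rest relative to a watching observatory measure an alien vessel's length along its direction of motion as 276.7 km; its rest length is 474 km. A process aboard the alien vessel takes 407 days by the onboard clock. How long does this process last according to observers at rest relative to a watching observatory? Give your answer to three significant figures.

Length contraction gives γ = L₀/L = 474/276.7 = 1.71305.
Δt = γΔτ = 1.71305 × 407 = 697 days.

697 days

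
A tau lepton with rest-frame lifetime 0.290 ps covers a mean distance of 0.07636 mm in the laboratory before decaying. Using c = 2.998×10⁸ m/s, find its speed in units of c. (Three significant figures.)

Let x = d/(cτ) = 7.636×10^-5 m / (2.998×10⁸ m/s × 2.900×10^-13 s) = 0.87829. Since d = βγcτ, x = βγ = β/√(1−β²).
Solving: β² = x²/(1+x²) = 0.771393/1.771393 = 0.435473, so β = 0.660.

0.660c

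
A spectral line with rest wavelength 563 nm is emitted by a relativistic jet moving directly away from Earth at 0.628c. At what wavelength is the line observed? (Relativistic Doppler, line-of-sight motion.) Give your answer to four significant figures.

1178 nm

Relativistic Doppler for wavelength: λ_obs = λ_src · √((1+β)/(1−β)).
With β = 0.628: factor = √(1.628/0.372) = 2.092.
λ_obs = 563 × 2.092 = 1178 nm.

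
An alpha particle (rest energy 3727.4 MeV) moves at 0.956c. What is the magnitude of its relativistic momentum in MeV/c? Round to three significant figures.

12100 MeV/c

With β = 0.956, γ = 1/√(1 − 0.956²) = 1/√0.086064 = 3.4087.
Momentum: p = γβ·mc = 3.4087 × 0.956 × 3727.4 MeV/c = 12100 MeV/c.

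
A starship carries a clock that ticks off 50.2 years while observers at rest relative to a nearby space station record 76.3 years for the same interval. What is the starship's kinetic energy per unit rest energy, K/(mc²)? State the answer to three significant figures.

γ = Δt/Δτ = 76.3/50.2 = 1.51992.
K/(mc²) = γ − 1 = 1.51992 − 1 = 0.520.

0.520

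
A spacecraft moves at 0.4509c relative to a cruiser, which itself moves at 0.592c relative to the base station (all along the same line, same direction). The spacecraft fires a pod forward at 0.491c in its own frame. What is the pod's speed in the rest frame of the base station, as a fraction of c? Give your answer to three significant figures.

Compose velocities in two stages. Stage 1 (into S'): u₁ = (0.491+0.4509)/(1+0.491×0.4509) = 0.77117.
Stage 2 (into S): u = (0.77117+0.592)/(1+0.77117×0.592) = 0.9359, so the speed is 0.936c.

0.936c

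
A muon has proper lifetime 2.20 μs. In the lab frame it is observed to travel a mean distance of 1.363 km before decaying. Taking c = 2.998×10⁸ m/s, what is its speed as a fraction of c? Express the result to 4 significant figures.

Lab distance = (lab lifetime)·v = γτ·βc, so βγ = d/(cτ) = 1363/(2.998×10⁸ × 2.200×10^-6) = 2.0665.
With βγ = 2.0665: γ² = 1 + (βγ)² = 5.27042, and β = (βγ)/γ = 2.0665/2.29574 = 0.9001.

0.9001c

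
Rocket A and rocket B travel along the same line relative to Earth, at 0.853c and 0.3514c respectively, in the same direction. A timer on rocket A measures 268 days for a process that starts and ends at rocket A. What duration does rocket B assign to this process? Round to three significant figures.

384 days

Speed of rocket A in rocket B's frame: u = (v_A − v_B)/(1 − v_A v_B/c²) = (0.853 − 0.3514)/(1 − 0.853×0.3514) = 0.5016/0.7002558 = 0.71631; |u| = 0.71631c.
At |u| = 0.71631c, γ = (1 − 0.5131)^(−1/2) = 1.4331.
The clock on rocket A records proper time, so rocket B measures Δt = γΔτ = 1.4331 × 268 = 384 days.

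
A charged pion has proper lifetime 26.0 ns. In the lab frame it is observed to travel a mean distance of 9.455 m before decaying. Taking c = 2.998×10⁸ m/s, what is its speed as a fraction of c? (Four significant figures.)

0.7716c

Let x = d/(cτ) = 9.455 m / (2.998×10⁸ m/s × 2.600×10^-8 s) = 1.213. Since d = βγcτ, x = βγ = β/√(1−β²).
Solving: β² = x²/(1+x²) = 1.47137/2.47137 = 0.595366, so β = 0.7716.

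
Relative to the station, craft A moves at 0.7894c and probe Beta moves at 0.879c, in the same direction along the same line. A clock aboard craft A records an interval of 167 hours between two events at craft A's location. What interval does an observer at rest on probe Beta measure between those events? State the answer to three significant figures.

Transform craft A's velocity into probe Beta's frame: (0.7894 − 0.879)/(1 − 0.7894·0.879) = −0.0896/0.3061174, so the relative speed is 0.2927c.
At |u| = 0.2927c, γ = (1 − 0.0856733)^(−1/2) = 1.0458.
The clock on craft A records proper time, so probe Beta measures Δt = γΔτ = 1.0458 × 167 = 175 hours.

175 hours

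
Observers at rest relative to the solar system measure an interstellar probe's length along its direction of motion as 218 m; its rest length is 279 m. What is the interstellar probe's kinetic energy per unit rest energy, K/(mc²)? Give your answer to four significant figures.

0.2798

Length contraction gives γ = L₀/L = 279/218 = 1.27982.
K/(mc²) = γ − 1 = 1.27982 − 1 = 0.2798.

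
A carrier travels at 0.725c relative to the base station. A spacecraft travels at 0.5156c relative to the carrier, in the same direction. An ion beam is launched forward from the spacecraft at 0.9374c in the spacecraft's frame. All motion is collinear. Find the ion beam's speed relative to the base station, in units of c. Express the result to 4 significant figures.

0.9967c

Compose velocities in two stages. Stage 1 (into S'): u₁ = (0.9374+0.5156)/(1+0.9374×0.5156) = 0.97956.
Stage 2 (into S): u = (0.97956+0.725)/(1+0.97956×0.725) = 0.99671, so the speed is 0.9967c.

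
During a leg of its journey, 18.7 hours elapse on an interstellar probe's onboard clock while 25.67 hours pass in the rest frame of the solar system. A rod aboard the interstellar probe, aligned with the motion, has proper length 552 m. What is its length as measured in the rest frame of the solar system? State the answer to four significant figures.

402.1 m

From Δt = γΔτ: γ = 25.67/18.7 = 1.37273.
The rod contracts by the same γ: 552 m / 1.37273 = 402.1 m.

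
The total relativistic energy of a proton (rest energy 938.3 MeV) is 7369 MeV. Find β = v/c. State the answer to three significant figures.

γ = E/(mc²) = 7369/938.3 = 7.8536.
β = √(1 − 1/γ²) = √(1 − 0.016213) = √0.983787 = 0.992.

0.992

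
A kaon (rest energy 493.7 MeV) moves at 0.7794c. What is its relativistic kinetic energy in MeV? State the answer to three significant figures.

With β = 0.7794, γ = 1/√(1 − 0.7794²) = 1/√0.39253564 = 1.5961.
Kinetic energy: K = (γ − 1)mc² = (1.5961 − 1) × 493.7 MeV = 0.5961 × 493.7 = 294 MeV.

294 MeV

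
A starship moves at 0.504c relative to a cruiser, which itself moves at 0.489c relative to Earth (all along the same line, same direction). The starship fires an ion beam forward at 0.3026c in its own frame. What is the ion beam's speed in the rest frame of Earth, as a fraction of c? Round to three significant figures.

Compose velocities in two stages. Stage 1 (into S'): u₁ = (0.3026+0.504)/(1+0.3026×0.504) = 0.69986.
Stage 2 (into S): u = (0.69986+0.489)/(1+0.69986×0.489) = 0.88573, so the speed is 0.886c.

0.886c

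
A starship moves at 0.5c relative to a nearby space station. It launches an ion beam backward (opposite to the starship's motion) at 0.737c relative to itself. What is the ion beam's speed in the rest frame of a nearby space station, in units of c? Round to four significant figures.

0.3753c

In units of c, u = (u' + v)/(1 + u'v) with u' = −0.737 and v = 0.5.
Numerator: −0.737 + 0.5 = −0.237. Denominator: 1 + (−0.737)(0.5) = 0.6315.
u = −0.237/0.6315 = −0.3753, so the speed is 0.3753c.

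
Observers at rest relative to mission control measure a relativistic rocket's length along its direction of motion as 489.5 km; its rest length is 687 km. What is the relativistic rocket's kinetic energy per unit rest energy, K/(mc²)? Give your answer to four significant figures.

γ = L₀/L = 687/489.5 = 1.40347.
K/(mc²) = γ − 1 = 1.40347 − 1 = 0.4035.

0.4035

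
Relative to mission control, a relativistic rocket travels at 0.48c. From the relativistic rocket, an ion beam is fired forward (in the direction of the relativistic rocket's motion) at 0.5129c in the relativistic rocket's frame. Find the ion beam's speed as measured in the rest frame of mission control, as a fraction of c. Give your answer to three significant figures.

In units of c, u = (u' + v)/(1 + u'v) with u' = 0.5129 and v = 0.48.
Numerator: 0.5129 + 0.48 = 0.9929. Denominator: 1 + (0.5129)(0.48) = 1.246192.
u = 0.9929/1.246192 = 0.79675, so the speed is 0.797c.

0.797c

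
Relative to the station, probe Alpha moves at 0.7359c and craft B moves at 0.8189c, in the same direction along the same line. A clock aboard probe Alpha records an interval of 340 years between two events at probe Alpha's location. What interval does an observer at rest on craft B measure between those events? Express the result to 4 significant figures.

The velocity of probe Alpha relative to craft B is (0.7359 − 0.8189)c / (1 − 0.7359×0.8189) = −0.20887c; relative speed 0.20887c.
At |u| = 0.20887c, γ = (1 − 0.0436267)^(−1/2) = 1.0226.
Probe Alpha's interval is proper; time dilation gives Δt_B = γΔτ = 1.0226 × 340 years = 347.7 years.

347.7 years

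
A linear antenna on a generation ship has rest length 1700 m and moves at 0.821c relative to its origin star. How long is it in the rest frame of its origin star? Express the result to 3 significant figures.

971 m

β² = 0.674041, so γ = 1/√0.325959 = 1.7515.
Length contraction: L = L₀/γ = 1700/1.7515 = 971 m.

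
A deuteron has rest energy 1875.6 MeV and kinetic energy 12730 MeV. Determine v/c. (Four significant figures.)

0.9917

K = (γ−1)mc², so γ = 1 + 12730/1875.6 = 7.7872.
Then v/c = √(1 − γ⁻²) = √(1 − 0.0164906) = √0.9835094 = 0.9917.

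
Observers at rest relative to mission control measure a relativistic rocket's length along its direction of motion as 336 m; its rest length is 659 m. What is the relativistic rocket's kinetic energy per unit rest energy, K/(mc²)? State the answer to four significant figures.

0.9613

Length contraction gives γ = L₀/L = 659/336 = 1.96131.
Since K = (γ−1)mc², K/(mc²) = 1.96131 − 1 = 0.9613.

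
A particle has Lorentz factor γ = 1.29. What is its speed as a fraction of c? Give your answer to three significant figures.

0.632c

β = √(1 − 1/γ²) = √(1 − 1/1.6641) = √0.399075 = 0.632.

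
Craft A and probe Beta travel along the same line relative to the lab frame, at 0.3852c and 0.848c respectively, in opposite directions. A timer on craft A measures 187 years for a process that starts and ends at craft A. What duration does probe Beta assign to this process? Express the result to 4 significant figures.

507.2 years

Transform craft A's velocity into probe Beta's frame: (0.3852 + 0.848)/(1 + 0.3852·0.848) = 1.2332/1.3266496, so the relative speed is 0.92956c.
At |u| = 0.92956c, γ = (1 − 0.864082)^(−1/2) = 2.7124.
The clock on craft A records proper time, so probe Beta measures Δt = γΔτ = 2.7124 × 187 = 507.2 years.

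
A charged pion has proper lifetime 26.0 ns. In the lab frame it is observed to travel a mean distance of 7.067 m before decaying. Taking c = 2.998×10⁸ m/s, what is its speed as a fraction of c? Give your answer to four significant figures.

0.6717c

Let x = d/(cτ) = 7.067 m / (2.998×10⁸ m/s × 2.600×10^-8 s) = 0.90663. Since d = βγcτ, x = βγ = β/√(1−β²).
Solving: β² = x²/(1+x²) = 0.821978/1.821978 = 0.451146, so β = 0.6717.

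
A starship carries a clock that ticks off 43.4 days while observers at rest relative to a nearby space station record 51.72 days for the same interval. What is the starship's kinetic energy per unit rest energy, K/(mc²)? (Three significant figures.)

0.192

γ = Δt/Δτ = 51.72/43.4 = 1.19171.
K/(mc²) = γ − 1 = 1.19171 − 1 = 0.192.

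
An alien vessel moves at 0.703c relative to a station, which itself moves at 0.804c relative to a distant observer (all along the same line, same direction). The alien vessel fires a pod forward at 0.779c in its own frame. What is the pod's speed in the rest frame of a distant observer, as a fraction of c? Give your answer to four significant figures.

Apply u = (u'+v)/(1+u'v) twice. Pod in the station frame: (0.779+0.703)/(1+0.779·0.703) = 1.482/1.547637 = 0.95759c.
That velocity, transformed to the rest frame of a distant observer: (0.95759+0.804)/(1+0.95759·0.804) = 1.76159/1.76990236 = 0.9953c.

0.9953c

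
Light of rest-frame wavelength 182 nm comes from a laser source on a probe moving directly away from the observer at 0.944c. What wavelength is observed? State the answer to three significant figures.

1070 nm

Relativistic Doppler for wavelength: λ_obs = λ_src · √((1+β)/(1−β)).
With β = 0.944: factor = √(1.944/0.056) = 5.8919.
λ_obs = 182 × 5.8919 = 1070 nm.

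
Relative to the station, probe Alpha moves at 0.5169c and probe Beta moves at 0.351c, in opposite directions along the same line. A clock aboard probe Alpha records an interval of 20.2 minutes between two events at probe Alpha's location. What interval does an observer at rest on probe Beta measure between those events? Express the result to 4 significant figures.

Speed of probe Alpha in probe Beta's frame: u = (v_A + v_B)/(1 + v_A v_B/c²) = (0.5169 + 0.351)/(1 + 0.5169×0.351) = 0.8679/1.1814319 = 0.73462; |u| = 0.73462c.
At |u| = 0.73462c, γ = (1 − 0.539667)^(−1/2) = 1.4739.
The clock on probe Alpha records proper time, so probe Beta measures Δt = γΔτ = 1.4739 × 20.2 = 29.77 minutes.

29.77 minutes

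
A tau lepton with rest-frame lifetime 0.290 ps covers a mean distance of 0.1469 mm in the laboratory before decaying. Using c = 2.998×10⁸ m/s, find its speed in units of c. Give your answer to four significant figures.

0.8606c

Lab distance = (lab lifetime)·v = γτ·βc, so βγ = d/(cτ) = 1.469×10^-4/(2.998×10⁸ × 2.900×10^-13) = 1.6896.
With βγ = 1.6896: γ² = 1 + (βγ)² = 3.85475, and β = (βγ)/γ = 1.6896/1.96335 = 0.8606.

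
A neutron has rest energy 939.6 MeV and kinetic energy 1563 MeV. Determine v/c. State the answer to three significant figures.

γ = 1 + K/(mc²) = 1 + 1563/939.6 = 2.6635.
β = √(1 − 1/γ²) = √(1 − 0.14096) = √0.85904 = 0.927.

0.927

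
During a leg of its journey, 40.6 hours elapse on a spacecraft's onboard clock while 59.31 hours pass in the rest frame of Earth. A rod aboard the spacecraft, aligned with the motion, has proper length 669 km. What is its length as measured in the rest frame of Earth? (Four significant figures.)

From Δt = γΔτ: γ = 59.31/40.6 = 1.46084.
L = L₀/γ = 669/1.46084 = 458.0 km.

458.0 km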